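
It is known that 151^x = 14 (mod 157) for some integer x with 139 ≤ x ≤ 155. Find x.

144

Compute 151^139 mod 157 = 119, then multiply by 151 repeatedly:
  151^139=119  151^140=71  151^141=45  151^142=44  151^143=50
  151^144=14
Found 14 at exponent 144.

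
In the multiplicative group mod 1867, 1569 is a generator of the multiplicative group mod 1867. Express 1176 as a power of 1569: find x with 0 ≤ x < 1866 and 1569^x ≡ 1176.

Baby-step giant-step with m = ceil(sqrt(1866)) = 44.
Baby table (1569^j mod 1867 for j=0..43):
  0:1  1:1569  2:1055  3:1133  4:293  5:435  6:1060  7:1510
  8:1834  9:499  10:658  11:1818  12:1533  13:581  14:493  15:579
  16:1089  17:336  18:690  19:1617  20:1687  21:1364  22:534  23:1430
  24:1403  25:114  26:1501  27:782  28:339  29:1663  30:1048  31:1352
  32:376  33:1839  34:876  35:332  36:15  37:1131  38:889  39:192
  40:661  41:924  42:964  43:246
Giant step factor: 1569^(-44) ≡ 1520 (mod 1867).
Scan 1176·1520^i mod 1867 for i = 0, 1, …:
  i=0: 1176   i=1: 801   i=2: 236   i=3: 256
  i=4: 784   i=5: 534
Match at i=5, j=22: x = 5·44 + 22 = 242.

242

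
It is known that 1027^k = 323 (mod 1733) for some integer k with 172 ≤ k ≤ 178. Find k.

174

Compute 1027^172 mod 1733 = 1512, then multiply by 1027 repeatedly:
  1027^172=1512  1027^173=56  1027^174=323
Found 323 at exponent 174.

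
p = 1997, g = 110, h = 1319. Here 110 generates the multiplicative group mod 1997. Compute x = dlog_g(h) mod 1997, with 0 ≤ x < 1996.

1375

Baby-step giant-step with m = ceil(sqrt(1996)) = 45.
Baby table (110^j mod 1997 for j=0..44):
  0:1  1:110  2:118  3:998  4:1942  5:1938  6:1498  7:1026
  8:1028  9:1248  10:1484  11:1483  12:1373  13:1255  14:257  15:312
  16:371  17:870  18:1841  19:813  20:1562  21:78  22:592  23:1216
  24:1958  25:1701  26:1389  27:1018  28:148  29:304  30:1488  31:1923
  32:1845  33:1253  34:37  35:76  36:372  37:980  38:1959  39:1811
  40:1507  41:19  42:93  43:245  44:989
Giant step factor: 110^(-45) ≡ 1181 (mod 1997).
Scan 1319·1181^i mod 1997 for i = 0, 1, …:
  i=0: 1319   i=1: 79   i=2: 1437   i=3: 1644
  i=4: 480   i=5: 1729   i=6: 1015   i=7: 515
  i=8: 1127   i=9: 985     …   i=29: 1782
  i=30: 1701
Match at i=30, j=25: x = 30·45 + 25 = 1375.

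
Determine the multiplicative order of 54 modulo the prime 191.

The order of 54 must divide p − 1 = 190 = 2 · 5 · 19.
Divisors: 1, 2, 5, 10, 19, 38, 95, 190.
Check each in increasing order: 54^1 ≡ 54;  54^2 ≡ 51;  54^5 ≡ 69;  54^10 ≡ 177;  54^19 ≡ 39;  54^38 ≡ 184;  54^95 ≡ 1.
Smallest exponent giving 1 is 95.

95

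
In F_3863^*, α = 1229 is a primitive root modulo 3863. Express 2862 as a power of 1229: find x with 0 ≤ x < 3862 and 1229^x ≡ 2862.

2788

Baby-step giant-step with m = ceil(sqrt(3862)) = 63.
Baby table (1229^j mod 3863 for j=0..62):
  0:1  1:1229  2:8  3:2106  4:64  5:1396  6:512  7:3442
  8:233  9:495  10:1864  11:97  12:3323  13:776  14:3406  15:2345
  16:207  17:3308  18:1656  19:3286  20:1659  21:3110  22:1683  23:1702
  24:1875  25:2027  26:3411  27:764  28:247  29:2249  30:1976  31:2540
  32:356  33:1005  34:2848  35:314  36:3469  37:2512  38:711  39:781
  40:1825  41:2385  42:3011  43:3628  44:910  45:1983  46:3417  47:412
  48:295  49:3296  50:2360  51:3190  52:3428  53:2342  54:383  55:3284
  56:3064  57:3094  58:1334  59:1574  60:2946  61:1003  62:390
Giant step factor: 1229^(-63) ≡ 3513 (mod 3863).
Scan 2862·3513^i mod 3863 for i = 0, 1, …:
  i=0: 2862   i=1: 2680   i=2: 709   i=3: 2945
  i=4: 671   i=5: 793   i=6: 586   i=7: 3502
  i=8: 2734   i=9: 1124     …   i=43: 3741
  i=44: 207
Match at i=44, j=16: x = 44·63 + 16 = 2788.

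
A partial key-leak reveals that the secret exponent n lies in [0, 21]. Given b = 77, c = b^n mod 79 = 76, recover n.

Compute 77^0 mod 79 = 1, then multiply by 77 repeatedly:
  77^0=1  77^1=77  77^2=4  77^3=71  77^4=16
  77^5=47  77^6=64  77^7=30  77^8=19  77^9=41
  77^10=76
Found 76 at exponent 10.

10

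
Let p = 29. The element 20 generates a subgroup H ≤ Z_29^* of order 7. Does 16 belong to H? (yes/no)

16 ∈ ⟨20⟩ iff 16^7 ≡ 1 (mod 29), since |⟨20⟩| = 7.
16^7 mod 29 = 1.
Since 1 = 1, 16 lies in the subgroup.

yes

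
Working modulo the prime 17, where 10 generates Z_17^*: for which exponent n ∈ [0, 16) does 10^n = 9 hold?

6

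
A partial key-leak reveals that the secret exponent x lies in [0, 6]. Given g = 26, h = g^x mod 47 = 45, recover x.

3

Compute 26^0 mod 47 = 1, then multiply by 26 repeatedly:
  26^0=1  26^1=26  26^2=18  26^3=45
Found 45 at exponent 3.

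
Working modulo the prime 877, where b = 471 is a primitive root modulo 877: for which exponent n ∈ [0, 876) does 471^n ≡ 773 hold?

310

Baby-step giant-step with m = ceil(sqrt(876)) = 30.
Baby table (471^j mod 877 for j=0..29):
  0:1  1:471  2:837  3:454  4:723  5:257  6:21  7:244
  8:37  9:764  10:274  11:135  12:441  13:739  14:777  15:258
  16:492  17:204  18:491  19:610  20:531  21:156  22:685  23:776
  24:664  25:532  26:627  27:645  28:353  29:510
Giant step factor: 471^(-30) ≡ 289 (mod 877).
Scan 773·289^i mod 877 for i = 0, 1, …:
  i=0: 773   i=1: 639   i=2: 501   i=3: 84
  i=4: 597   i=5: 641   i=6: 202   i=7: 496
  i=8: 393   i=9: 444   i=10: 274
Match at i=10, j=10: n = 10·30 + 10 = 310.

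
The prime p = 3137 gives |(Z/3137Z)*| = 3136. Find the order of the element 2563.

The order of 2563 must divide p − 1 = 3136 = 2^6 · 7^2.
Divisors: 1, 2, 4, 7, 8, 14, 16, 28, 32, 49, 56, 64, 98, 112, 196, 224, 392, 448, 784, 1568, 3136.
Check each in increasing order: 2563^1 ≡ 2563;  2563^2 ≡ 91;  2563^4 ≡ 2007;  2563^7 ≡ 1765;  2563^8 ≡ 141;  2563^14 ≡ 184;  2563^16 ≡ 1059;  2563^28 ≡ 2486;  2563^32 ≡ 1572;  2563^49 ≡ 2492;  2563^56 ≡ 306;  2563^64 ≡ 2365;  2563^98 ≡ 1941;  2563^112 ≡ 2663;  2563^196 ≡ 3081;  2563^224 ≡ 1949;  2563^392 ≡ 3136;  2563^448 ≡ 2831;  2563^784 ≡ 1.
Smallest exponent giving 1 is 784.

784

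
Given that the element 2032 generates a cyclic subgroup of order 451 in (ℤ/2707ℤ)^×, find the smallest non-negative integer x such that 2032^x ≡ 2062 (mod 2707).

53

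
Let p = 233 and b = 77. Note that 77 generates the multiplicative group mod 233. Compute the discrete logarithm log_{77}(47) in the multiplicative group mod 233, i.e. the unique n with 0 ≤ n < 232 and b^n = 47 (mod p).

33

Baby-step giant-step with m = ceil(sqrt(232)) = 16.
Baby table (77^j mod 233 for j=0..15):
  0:1  1:77  2:104  3:86  4:98  5:90  6:173  7:40
  8:51  9:199  10:178  11:192  12:105  13:163  14:202  15:176
Giant step factor: 77^(-16) ≡ 92 (mod 233).
Scan 47·92^i mod 233 for i = 0, 1, …:
  i=0: 47   i=1: 130   i=2: 77
Match at i=2, j=1: n = 2·16 + 1 = 33.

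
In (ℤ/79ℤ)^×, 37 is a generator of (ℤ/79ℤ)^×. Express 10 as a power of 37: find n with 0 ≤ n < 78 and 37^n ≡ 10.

24

Baby-step giant-step with m = ceil(sqrt(78)) = 9.
Baby table (37^j mod 79 for j=0..8):
  0:1  1:37  2:26  3:14  4:44  5:48  6:38  7:63
  8:40
Giant step factor: 37^(-9) ≡ 15 (mod 79).
Scan 10·15^i mod 79 for i = 0, 1, …:
  i=0: 10   i=1: 71   i=2: 38
Match at i=2, j=6: n = 2·9 + 6 = 24.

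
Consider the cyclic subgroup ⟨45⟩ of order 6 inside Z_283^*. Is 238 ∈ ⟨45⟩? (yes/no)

⟨45⟩ has order 6; its elements mod 283 are {1, 44, 45, 238, 239, 282}.
238 is in this set.

yes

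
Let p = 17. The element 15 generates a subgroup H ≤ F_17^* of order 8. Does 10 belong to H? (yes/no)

no

⟨15⟩ has order 8; its elements mod 17 are {1, 2, 4, 8, 9, 13, 15, 16}.
10 is not in this set.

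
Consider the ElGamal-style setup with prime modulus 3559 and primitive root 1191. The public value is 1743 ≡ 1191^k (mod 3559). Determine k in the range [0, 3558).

3069

Baby-step giant-step with m = ceil(sqrt(3558)) = 60.
Baby table (1191^j mod 3559 for j=0..59):
  0:1  1:1191  2:1999  3:3397  4:2803  5:31  6:1331  7:1466
  8:2096  9:1477  10:961  11:2112  12:2738  13:914  14:3079  15:1319
  16:1410  17:3021  18:3421  19:2915  20:1740  21:1002  22:1117  23:2840
  24:1390  25:555  26:2590  27:2596  28:2624  29:382  30:2969  31:1992
  32:2178  33:3046  34:1165  35:3064  36:1249  37:3456  38:1892  39:525
  40:2450  41:3129  42:366  43:1708  44:2039  45:1211  46:906  47:669
  48:3122  49:2706  50:1951  51:3173  52:2944  53:689  54:2029  55:3537
  56:2270  57:2289  58:5  59:2396
Giant step factor: 1191^(-60) ≡ 2938 (mod 3559).
Scan 1743·2938^i mod 3559 for i = 0, 1, …:
  i=0: 1743   i=1: 3092   i=2: 1728   i=3: 1730
  i=4: 488   i=5: 3026   i=6: 6   i=7: 3392
  i=8: 496   i=9: 1617     …   i=50: 3442
  i=51: 1477
Match at i=51, j=9: k = 51·60 + 9 = 3069.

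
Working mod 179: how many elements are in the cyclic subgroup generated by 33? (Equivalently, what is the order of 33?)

178

The order of 33 must divide p − 1 = 178 = 2 · 89.
Divisors: 1, 2, 89, 178.
Check each in increasing order: 33^1 ≡ 33;  33^2 ≡ 15;  33^89 ≡ 178;  33^178 ≡ 1.
Smallest exponent giving 1 is 178.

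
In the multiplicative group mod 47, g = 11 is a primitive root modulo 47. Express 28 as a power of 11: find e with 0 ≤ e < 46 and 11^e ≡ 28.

Baby-step giant-step with m = ceil(sqrt(46)) = 7.
Baby table (11^j mod 47 for j=0..6):
  0:1  1:11  2:27  3:15  4:24  5:29  6:37
Giant step factor: 11^(-7) ≡ 44 (mod 47).
Scan 28·44^i mod 47 for i = 0, 1, …:
  i=0: 28   i=1: 10   i=2: 17   i=3: 43
  i=4: 12   i=5: 11
Match at i=5, j=1: e = 5·7 + 1 = 36.

36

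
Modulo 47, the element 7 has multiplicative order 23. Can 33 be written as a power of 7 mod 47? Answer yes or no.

no

33 ∈ ⟨7⟩ iff 33^23 ≡ 1 (mod 47), since |⟨7⟩| = 23.
33^23 mod 47 = 46.
Since 46 ≠ 1, 33 does not lie in the subgroup.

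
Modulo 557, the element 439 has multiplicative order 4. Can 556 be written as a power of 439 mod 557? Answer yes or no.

yes

⟨439⟩ has order 4; its elements mod 557 are {1, 118, 439, 556}.
556 is in this set.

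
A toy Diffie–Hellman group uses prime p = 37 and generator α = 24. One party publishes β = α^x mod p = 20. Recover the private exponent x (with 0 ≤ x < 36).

Successive powers of 24 modulo 37:
  24^0=1  24^1=24  24^2=21  24^3=23  24^4=34  24^5=2
  24^6=11  24^7=5  24^8=9  24^9=31  24^10=4  24^11=22
  24^12=10  24^13=18  24^14=25  24^15=8  24^16=7  24^17=20
So 24^17 ≡ 20 (mod 37), giving x = 17.

17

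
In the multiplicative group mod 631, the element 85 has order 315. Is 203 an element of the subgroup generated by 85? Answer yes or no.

no

203 ∈ ⟨85⟩ iff 203^315 ≡ 1 (mod 631), since |⟨85⟩| = 315.
203^315 mod 631 = 630.
Since 630 ≠ 1, 203 does not lie in the subgroup.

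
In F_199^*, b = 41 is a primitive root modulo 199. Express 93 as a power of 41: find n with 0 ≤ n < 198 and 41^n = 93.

Baby-step giant-step with m = ceil(sqrt(198)) = 15.
Baby table (41^j mod 199 for j=0..14):
  0:1  1:41  2:89  3:67  4:160  5:192  6:111  7:173
  8:128  9:74  10:49  11:19  12:182  13:99  14:79
Giant step factor: 41^(-15) ≡ 76 (mod 199).
Scan 93·76^i mod 199 for i = 0, 1, …:
  i=0: 93   i=1: 103   i=2: 67
Match at i=2, j=3: n = 2·15 + 3 = 33.

33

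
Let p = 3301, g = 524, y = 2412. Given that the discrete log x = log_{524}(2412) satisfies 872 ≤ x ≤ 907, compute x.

Compute 524^872 mod 3301 = 1744, then multiply by 524 repeatedly:
  524^872=1744  524^873=2780  524^874=979  524^875=1341  524^876=2872
  524^877=2973  524^878=3081  524^879=255  524^880=1580  524^881=2670
  524^882=2757  524^883=2131  524^884=906  524^885=2701  524^886=2496
  524^887=708  524^888=1280  524^889=617  524^890=3111  524^891=2771
  524^892=2865  524^893=2606  524^894=2231  524^895=490  524^896=2583
  524^897=82  524^898=55  524^899=2412
Found 2412 at exponent 899.

899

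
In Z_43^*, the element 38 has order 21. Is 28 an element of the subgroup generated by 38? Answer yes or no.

⟨38⟩ has order 21; its elements mod 43 are {1, 4, 6, 9, 10, 11, 13, 14, 15, 16, 17, 21, 23, 24, 25, 31, 35, 36, 38, 40, 41}.
28 is not in this set.

no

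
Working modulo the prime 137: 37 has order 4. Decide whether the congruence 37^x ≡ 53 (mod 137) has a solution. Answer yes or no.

no

⟨37⟩ has order 4; its elements mod 137 are {1, 37, 100, 136}.
53 is not in this set.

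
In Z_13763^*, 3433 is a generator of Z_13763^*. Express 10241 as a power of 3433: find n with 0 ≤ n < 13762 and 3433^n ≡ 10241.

4377

Baby-step giant-step with m = ceil(sqrt(13762)) = 118.
Baby table (3433^j mod 13763 for j=0..117):
  0:1  1:3433  2:4361  3:10932  4:11618  5:13183  6:4495  7:3012
  8:4183  9:5430  10:6088  11:7870  12:941  13:9911  14:2327  15:6051
  16:4716  17:4740  18:4554  19:12877  20:13748  21:3557  22:3400  23:1176
  24:4649  25:8700  26:1390  27:9872  28:6070  29:1128  30:5021  31:5817
  32:13411  33:2728  34:6384  35:5576  36:11838  37:11478  38:505  39:13290
  40:225  41:1697  42:4052  43:9886  44:12843  45:7130  46:6676  47:3313
  48:5291  49:10606  50:7263  51:9086  52:5280  53:369  54:581  55:12701
  56:1349  57:6749  58:6188  59:7095  60:10388  61:2071  62:8035  63:3103
  64:37  65:3154  66:9964  67:5357  68:3213  69:6066  70:1159  71:1340
  72:3378  73:8228  74:5048  75:2167  76:7291  77:8869  78:3521  79:3679
  80:9336  81:10224  82:3342  83:8507  84:13208  85:7742  86:1933  87:2223
  88:6857  89:5351  90:10141  91:7426  92:4382  93:447  94:6858  95:8784
  96:739  97:4595  98:2237  99:13630  100:11353  101:11796  102:4922  103:10025
  104:8325  105:7737  106:12294  107:7944  108:7249  109:2313  110:13041  111:12477
  112:3085  113:7058  114:7234  115:5870  116:2678  117:13653
Giant step factor: 3433^(-118) ≡ 7273 (mod 13763).
Scan 10241·7273^i mod 13763 for i = 0, 1, …:
  i=0: 10241   i=1: 11200   i=2: 8166   i=3: 3973
  i=4: 7092   i=5: 10155   i=6: 5057   i=7: 4825
  i=8: 10338   i=9: 1005     …   i=36: 6594
  i=37: 7870
Match at i=37, j=11: n = 37·118 + 11 = 4377.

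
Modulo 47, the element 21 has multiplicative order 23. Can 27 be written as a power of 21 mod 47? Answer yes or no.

⟨21⟩ has order 23; its elements mod 47 are {1, 2, 3, 4, 6, 7, 8, 9, 12, 14, 16, 17, 18, 21, 24, 25, 27, 28, 32, 34, 36, 37, 42}.
27 is in this set.

yes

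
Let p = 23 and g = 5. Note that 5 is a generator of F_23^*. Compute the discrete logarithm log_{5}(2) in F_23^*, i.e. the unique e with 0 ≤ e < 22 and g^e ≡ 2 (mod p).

2

Successive powers of 5 modulo 23:
  5^0=1  5^1=5  5^2=2
So 5^2 ≡ 2 (mod 23), giving e = 2.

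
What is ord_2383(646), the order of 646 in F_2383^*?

The order of 646 must divide p − 1 = 2382 = 2 · 3 · 397.
Divisors: 1, 2, 3, 6, 397, 794, 1191, 2382.
Check each in increasing order: 646^1 ≡ 646;  646^2 ≡ 291;  646^3 ≡ 2112;  646^6 ≡ 1951;  646^397 ≡ 1104;  646^794 ≡ 1103;  646^1191 ≡ 2382;  646^2382 ≡ 1.
Smallest exponent giving 1 is 2382.

2382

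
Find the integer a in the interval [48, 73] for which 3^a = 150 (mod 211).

56

Compute 3^48 mod 211 = 113, then multiply by 3 repeatedly:
  3^48=113  3^49=128  3^50=173  3^51=97  3^52=80
  3^53=29  3^54=87  3^55=50  3^56=150
Found 150 at exponent 56.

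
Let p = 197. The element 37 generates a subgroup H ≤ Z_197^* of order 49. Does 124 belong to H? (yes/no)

no

124 ∈ ⟨37⟩ iff 124^49 ≡ 1 (mod 197), since |⟨37⟩| = 49.
124^49 mod 197 = 14.
Since 14 ≠ 1, 124 does not lie in the subgroup.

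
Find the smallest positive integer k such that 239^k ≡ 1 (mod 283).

The order of 239 must divide p − 1 = 282 = 2 · 3 · 47.
Divisors: 1, 2, 3, 6, 47, 94, 141, 282.
Check each in increasing order: 239^1 ≡ 239;  239^2 ≡ 238;  239^3 ≡ 282;  239^6 ≡ 1.
Smallest exponent giving 1 is 6.

6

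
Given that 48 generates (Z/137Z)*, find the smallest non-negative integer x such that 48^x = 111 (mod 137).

39

Baby-step giant-step with m = ceil(sqrt(136)) = 12.
Baby table (48^j mod 137 for j=0..11):
  0:1  1:48  2:112  3:33  4:77  5:134  6:130  7:75
  8:38  9:43  10:9  11:21
Giant step factor: 48^(-12) ≡ 14 (mod 137).
Scan 111·14^i mod 137 for i = 0, 1, …:
  i=0: 111   i=1: 47   i=2: 110   i=3: 33
Match at i=3, j=3: x = 3·12 + 3 = 39.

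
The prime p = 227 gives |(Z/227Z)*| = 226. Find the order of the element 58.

226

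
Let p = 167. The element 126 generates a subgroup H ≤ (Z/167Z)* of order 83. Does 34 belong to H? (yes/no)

34 ∈ ⟨126⟩ iff 34^83 ≡ 1 (mod 167), since |⟨126⟩| = 83.
34^83 mod 167 = 166.
Since 166 ≠ 1, 34 does not lie in the subgroup.

no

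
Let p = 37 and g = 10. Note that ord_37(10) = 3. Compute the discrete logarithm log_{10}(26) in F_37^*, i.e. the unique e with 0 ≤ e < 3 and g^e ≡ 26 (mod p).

Successive powers of 10 modulo 37:
  10^0=1  10^1=10  10^2=26
So 10^2 ≡ 26 (mod 37), giving e = 2.

2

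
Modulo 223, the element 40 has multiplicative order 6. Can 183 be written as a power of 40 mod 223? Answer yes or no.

yes

⟨40⟩ has order 6; its elements mod 223 are {1, 39, 40, 183, 184, 222}.
183 is in this set.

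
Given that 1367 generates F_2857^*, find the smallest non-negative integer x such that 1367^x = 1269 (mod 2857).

Baby-step giant-step with m = ceil(sqrt(2856)) = 54.
Baby table (1367^j mod 2857 for j=0..53):
  0:1  1:1367  2:211  3:2737  4:1666  5:393  6:115  7:70
  8:1409  9:485  10:171  11:2340  12:1797  13:2336  14:2043  15:1492
  16:2523  17:542  18:951  19:82  20:671  21:160  22:1588  23:2333
  24:799  25:859  26:26  27:1258  28:2629  29:2594  30:461  31:1647
  32:133  33:1820  34:2350  35:1182  36:1589  37:843  38:1010  39:739
  40:1692  41:1651  42:2744  43:2664  44:1870  45:2132  46:304  47:1303
  48:1290  49:661  50:775  51:2335  52:676  53:1281
Giant step factor: 1367^(-54) ≡ 1562 (mod 2857).
Scan 1269·1562^i mod 2857 for i = 0, 1, …:
  i=0: 1269   i=1: 2277   i=2: 2566   i=3: 2578
  i=4: 1323   i=5: 915   i=6: 730   i=7: 317
  i=8: 893   i=9: 650     …   i=25: 655
  i=26: 304
Match at i=26, j=46: x = 26·54 + 46 = 1450.

1450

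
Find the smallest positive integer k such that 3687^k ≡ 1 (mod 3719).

The order of 3687 must divide p − 1 = 3718 = 2 · 11 · 13^2.
Divisors: 1, 2, 11, 13, 22, 26, 143, 169, 286, 338, 1859, 3718.
Check each in increasing order: 3687^1 ≡ 3687;  3687^2 ≡ 1024;  3687^11 ≡ 1513;  3687^13 ≡ 2208;  3687^22 ≡ 1984;  3687^26 ≡ 3374;  3687^143 ≡ 1284;  3687^169 ≡ 3300;  3687^286 ≡ 1139;  3687^338 ≡ 768;  3687^1859 ≡ 3718;  3687^3718 ≡ 1.
Smallest exponent giving 1 is 3718.

3718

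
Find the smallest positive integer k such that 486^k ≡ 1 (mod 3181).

1060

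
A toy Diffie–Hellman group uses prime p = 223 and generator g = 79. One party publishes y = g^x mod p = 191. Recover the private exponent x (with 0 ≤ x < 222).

Baby-step giant-step with m = ceil(sqrt(222)) = 15.
Baby table (79^j mod 223 for j=0..14):
  0:1  1:79  2:220  3:209  4:9  5:42  6:196  7:97
  8:81  9:155  10:203  11:204  12:60  13:57  14:43
Giant step factor: 79^(-15) ≡ 193 (mod 223).
Scan 191·193^i mod 223 for i = 0, 1, …:
  i=0: 191   i=1: 68   i=2: 190   i=3: 98
  i=4: 182   i=5: 115   i=6: 118   i=7: 28
  i=8: 52   i=9: 1
Match at i=9, j=0: x = 9·15 + 0 = 135.

135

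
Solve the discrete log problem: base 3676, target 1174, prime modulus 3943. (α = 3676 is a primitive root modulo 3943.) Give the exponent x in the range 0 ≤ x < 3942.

2263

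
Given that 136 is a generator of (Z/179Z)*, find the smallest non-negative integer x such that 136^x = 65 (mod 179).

150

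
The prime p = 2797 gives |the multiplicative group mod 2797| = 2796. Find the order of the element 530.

2796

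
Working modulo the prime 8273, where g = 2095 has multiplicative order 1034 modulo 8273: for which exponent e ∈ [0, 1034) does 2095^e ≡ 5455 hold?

267

Baby-step giant-step with m = ceil(sqrt(1034)) = 33.
Baby table (2095^j mod 8273 for j=0..32):
  0:1  1:2095  2:4335  3:6344  4:4242  5:1788  6:6464  7:7452
  8:789  9:6628  10:3566  11:251  12:4646  13:4322  14:3928  15:5798
  16:2046  17:956  18:754  19:7760  20:755  21:1582  22:5090  23:7926
  24:1059  25:1441  26:7523  27:620  28:39  29:7248  30:3605  31:7499
  32:8251
Giant step factor: 2095^(-33) ≡ 1947 (mod 8273).
Scan 5455·1947^i mod 8273 for i = 0, 1, …:
  i=0: 5455   i=1: 6626   i=2: 3215   i=3: 5217
  i=4: 6528   i=5: 2688   i=6: 5000   i=7: 5952
  i=8: 6344
Match at i=8, j=3: e = 8·33 + 3 = 267.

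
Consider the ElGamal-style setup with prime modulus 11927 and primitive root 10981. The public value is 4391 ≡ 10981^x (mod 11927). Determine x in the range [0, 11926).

11038

Baby-step giant-step with m = ceil(sqrt(11926)) = 110.
Baby table (10981^j mod 11927 for j=0..109):
  0:1  1:10981  2:391  3:11778  4:9757  5:1376  6:10274  7:1301
  8:9662  9:7757  10:8910  11:3529  12:1126  13:8234  14:10894  15:11131
  16:1615  17:10793  18:11261  19:9832  20:1988  21:3818  22:2053  23:1963
  24:3614  25:4205  26:5688  27:10156  28:5586  29:11232  30:1485  31:2576
  32:8139  33:5348  34:9767  35:3843  36:2257  37:11738  38:11816  39:9590
  40:4307  41:4612  42:2330  43:2315  44:4578  45:10640  46:948  47:9644
  48:931  49:1872  50:6211  51:4405  52:7320  53:4867  54:11567  55:6604
  56:2364  57:5932  58:5945  59:5574  60:10657  61:8720  62:4364  63:10325
  64:763  65:5749  66:158  67:5583  68:2143  69:312  70:3023  71:2722
  72:1220  73:2799  74:11867  75:9052  76:394  77:8940  78:10930  79:929
  80:3764  81:5429  82:4703  83:11660  84:2115  85:2946  86:4002  87:6894
  88:2345  89:52  90:10443  91:8405  92:4179  93:6430  94:11917  95:9460
  96:8017  97:1490  98:9773  99:10094  100:4603  101:10844  102:10723  103:5919
  104:6316  105:491  106:667  107:1149  108:10330  109:7960
Giant step factor: 10981^(-110) ≡ 1302 (mod 11927).
Scan 4391·1302^i mod 11927 for i = 0, 1, …:
  i=0: 4391   i=1: 4049   i=2: 64   i=3: 11766
  i=4: 5064   i=5: 9624   i=6: 7098   i=7: 10098
  i=8: 4042   i=9: 2877     …   i=99: 3600
  i=100: 11816
Match at i=100, j=38: x = 100·110 + 38 = 11038.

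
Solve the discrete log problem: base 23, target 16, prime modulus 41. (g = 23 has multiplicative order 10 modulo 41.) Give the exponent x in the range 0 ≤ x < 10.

Successive powers of 23 modulo 41:
  23^0=1  23^1=23  23^2=37  23^3=31  23^4=16
So 23^4 ≡ 16 (mod 41), giving x = 4.

4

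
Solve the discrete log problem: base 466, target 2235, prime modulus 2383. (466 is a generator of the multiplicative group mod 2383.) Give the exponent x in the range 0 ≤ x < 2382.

Baby-step giant-step with m = ceil(sqrt(2382)) = 49.
Baby table (466^j mod 2383 for j=0..48):
  0:1  1:466  2:303  3:601  4:1255  5:995  6:1368  7:1227
  8:2245  9:33  10:1080  11:467  12:769  13:904  14:1856  15:2250
  16:2363  17:212  18:1089  19:2278  20:1113  21:1547  22:1236  23:1673
  24:377  25:1723  26:2230  27:192  28:1301  29:984  30:1008  31:277
  32:400  33:526  34:2050  35:2100  36:1570  37:39  38:1493  39:2285
  40:1992  41:1285  42:677  43:926  44:193  45:1767  46:1287  47:1609
  48:1532
Giant step factor: 466^(-49) ≡ 808 (mod 2383).
Scan 2235·808^i mod 2383 for i = 0, 1, …:
  i=0: 2235   i=1: 1949   i=2: 2012   i=3: 490
  i=4: 342   i=5: 2291   i=6: 1920   i=7: 27
  i=8: 369   i=9: 277
Match at i=9, j=31: x = 9·49 + 31 = 472.

472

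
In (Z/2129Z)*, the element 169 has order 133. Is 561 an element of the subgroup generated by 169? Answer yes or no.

561 ∈ ⟨169⟩ iff 561^133 ≡ 1 (mod 2129), since |⟨169⟩| = 133.
561^133 mod 2129 = 1.
Since 1 = 1, 561 lies in the subgroup.

yes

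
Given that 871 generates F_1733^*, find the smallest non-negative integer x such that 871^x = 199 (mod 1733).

157

Baby-step giant-step with m = ceil(sqrt(1732)) = 42.
Baby table (871^j mod 1733 for j=0..41):
  0:1  1:871  2:1320  3:741  4:735  5:708  6:1453  7:473
  8:1262  9:480  10:427  11:1055  12:415  13:1001  14:172  15:774
  16:17  17:943  18:1644  19:466  20:364  21:1638  22:439  23:1109
  24:658  25:1228  26:327  27:605  28:123  29:1420  30:1191  31:1027
  32:289  33:434  34:220  35:990  36:989  37:118  38:531  39:1523
  40:788  41:80
Giant step factor: 871^(-42) ≡ 207 (mod 1733).
Scan 199·207^i mod 1733 for i = 0, 1, …:
  i=0: 199   i=1: 1334   i=2: 591   i=3: 1027
Match at i=3, j=31: x = 3·42 + 31 = 157.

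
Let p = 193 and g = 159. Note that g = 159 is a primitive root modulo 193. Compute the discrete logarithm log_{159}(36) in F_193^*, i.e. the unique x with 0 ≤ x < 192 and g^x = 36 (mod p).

172

Baby-step giant-step with m = ceil(sqrt(192)) = 14.
Baby table (159^j mod 193 for j=0..13):
  0:1  1:159  2:191  3:68  4:4  5:57  6:185  7:79
  8:16  9:35  10:161  11:123  12:64  13:140
Giant step factor: 159^(-14) ≡ 98 (mod 193).
Scan 36·98^i mod 193 for i = 0, 1, …:
  i=0: 36   i=1: 54   i=2: 81   i=3: 25
  i=4: 134   i=5: 8   i=6: 12   i=7: 18
  i=8: 27   i=9: 137   i=10: 109   i=11: 67
  i=12: 4
Match at i=12, j=4: x = 12·14 + 4 = 172.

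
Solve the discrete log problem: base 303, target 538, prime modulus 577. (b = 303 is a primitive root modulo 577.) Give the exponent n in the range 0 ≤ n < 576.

529

Baby-step giant-step with m = ceil(sqrt(576)) = 24.
Baby table (303^j mod 577 for j=0..23):
  0:1  1:303  2:66  3:380  4:317  5:269  6:150  7:444
  8:91  9:454  10:236  11:537  12:574  13:245  14:379  15:14
  16:203  17:347  18:127  19:399  20:304  21:369  22:446  23:120
Giant step factor: 303^(-24) ≡ 513 (mod 577).
Scan 538·513^i mod 577 for i = 0, 1, …:
  i=0: 538   i=1: 188   i=2: 85   i=3: 330
  i=4: 229   i=5: 346   i=6: 359   i=7: 104
  i=8: 268   i=9: 158     …   i=21: 419
  i=22: 303
Match at i=22, j=1: n = 22·24 + 1 = 529.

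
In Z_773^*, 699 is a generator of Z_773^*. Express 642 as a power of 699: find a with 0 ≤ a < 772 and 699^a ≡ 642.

Baby-step giant-step with m = ceil(sqrt(772)) = 28.
Baby table (699^j mod 773 for j=0..27):
  0:1  1:699  2:65  3:601  4:360  5:415  6:210  7:693
  8:509  9:211  10:619  11:574  12:39  13:206  14:216  15:249
  16:126  17:725  18:460  19:745  20:526  21:499  22:178  23:742
  24:748  25:304  26:694  27:435
Giant step factor: 699^(-28) ≡ 759 (mod 773).
Scan 642·759^i mod 773 for i = 0, 1, …:
  i=0: 642   i=1: 288   i=2: 606   i=3: 19
  i=4: 507   i=5: 632   i=6: 428   i=7: 192
  i=8: 404   i=9: 528     …   i=23: 130
  i=24: 499
Match at i=24, j=21: a = 24·28 + 21 = 693.

693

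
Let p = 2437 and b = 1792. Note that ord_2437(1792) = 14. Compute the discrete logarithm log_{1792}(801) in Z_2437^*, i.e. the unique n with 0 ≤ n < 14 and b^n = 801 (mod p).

Successive powers of 1792 modulo 2437:
  1792^0=1  1792^1=1792  1792^2=1735  1792^3=1945  1792^4=530  1792^5=1767
  1792^6=801
So 1792^6 ≡ 801 (mod 2437), giving n = 6.

6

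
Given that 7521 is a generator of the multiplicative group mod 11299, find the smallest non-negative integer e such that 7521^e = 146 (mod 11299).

2677

Baby-step giant-step with m = ceil(sqrt(11298)) = 107.
Baby table (7521^j mod 11299 for j=0..106):
  0:1  1:7521  2:2647  3:10548  4:1229  5:727  6:10350  7:3539
  8:7674  9:862  10:8775  11:10615  12:7980  13:8591  14:5229  15:6789
  16:11187  17:5073  18:8609  19:5019  20:9239  21:8968  22:4597  23:10396
  24:10535  25:5147  26:213  27:8814  28:10160  29:9522  30:1900  31:7964
  32:1245  33:8073  34:7506  35:2822  36:4740  37:1195  38:4890  39:10744
  40:6475  41:11084  42:10041  43:7144  44:3279  45:6941  46:1881  47:653
  48:7447  49:11043  50:6753  51:308  52:173  53:1748  54:5971  55:5665
  56:9235  57:1482  58:5308  59:2101  60:5619  61:2239  62:4009  63:5957
  64:2062  65:6074  66:697  67:10700  68:3222  69:7606  70:9188  71:9563
  72:5188  73:3501  74:4351  75:1967  76:3416  77:9109  78:2952  79:10756
  80:6335  81:8951  82:1029  83:10593  84:704  85:6852  86:10452  87:2349
  88:6492  89:3353  90:9844  91:5676  92:1574  93:8001  94:8346  95:4321
  96:2317  97:3099  98:9041  99:11278  100:245  101:908  102:4472  103:8088
  104:7331  105:8630  106:4774
Giant step factor: 7521^(-107) ≡ 9544 (mod 11299).
Scan 146·9544^i mod 11299 for i = 0, 1, …:
  i=0: 146   i=1: 3647   i=2: 6048   i=3: 6820
  i=4: 7840   i=5: 2982   i=6: 9326   i=7: 5121
  i=8: 6649   i=9: 2872     …   i=24: 7808
  i=25: 2647
Match at i=25, j=2: e = 25·107 + 2 = 2677.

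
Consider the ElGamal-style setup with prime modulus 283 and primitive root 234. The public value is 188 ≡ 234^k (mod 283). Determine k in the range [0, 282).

227

Baby-step giant-step with m = ceil(sqrt(282)) = 17.
Baby table (234^j mod 283 for j=0..16):
  0:1  1:234  2:137  3:79  4:91  5:69  6:15  7:114
  8:74  9:53  10:233  11:186  12:225  13:12  14:261  15:229
  16:99
Giant step factor: 234^(-17) ≡ 191 (mod 283).
Scan 188·191^i mod 283 for i = 0, 1, …:
  i=0: 188   i=1: 250   i=2: 206   i=3: 9
  i=4: 21   i=5: 49   i=6: 20   i=7: 141
  i=8: 46   i=9: 13   i=10: 219   i=11: 228
  i=12: 249   i=13: 15
Match at i=13, j=6: k = 13·17 + 6 = 227.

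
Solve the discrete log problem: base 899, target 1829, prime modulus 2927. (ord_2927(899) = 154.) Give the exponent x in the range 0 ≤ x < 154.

139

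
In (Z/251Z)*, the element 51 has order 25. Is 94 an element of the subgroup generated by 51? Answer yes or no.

yes

⟨51⟩ has order 25; its elements mod 251 are {1, 4, 5, 16, 20, 25, 51, 63, 64, 69, 80, 91, 94, 100, 113, 123, 125, 149, 201, 204, 211, 219, 241, 243, 249}.
94 is in this set.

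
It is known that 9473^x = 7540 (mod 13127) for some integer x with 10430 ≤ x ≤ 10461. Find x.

10452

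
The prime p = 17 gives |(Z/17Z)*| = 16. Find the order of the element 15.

The order of 15 must divide p − 1 = 16 = 2^4.
Divisors: 1, 2, 4, 8, 16.
Check each in increasing order: 15^1 ≡ 15;  15^2 ≡ 4;  15^4 ≡ 16;  15^8 ≡ 1.
Smallest exponent giving 1 is 8.

8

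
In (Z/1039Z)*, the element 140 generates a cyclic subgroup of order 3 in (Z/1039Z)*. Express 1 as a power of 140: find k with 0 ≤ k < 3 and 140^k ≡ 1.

Successive powers of 140 modulo 1039:
  140^0=1
So 140^0 ≡ 1 (mod 1039), giving k = 0.

0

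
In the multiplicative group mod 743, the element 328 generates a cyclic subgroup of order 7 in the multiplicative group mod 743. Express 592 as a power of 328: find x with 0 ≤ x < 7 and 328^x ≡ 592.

Successive powers of 328 modulo 743:
  328^0=1  328^1=328  328^2=592
So 328^2 ≡ 592 (mod 743), giving x = 2.

2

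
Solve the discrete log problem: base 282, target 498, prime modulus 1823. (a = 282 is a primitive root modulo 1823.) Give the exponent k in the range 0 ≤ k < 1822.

1286

Baby-step giant-step with m = ceil(sqrt(1822)) = 43.
Baby table (282^j mod 1823 for j=0..42):
  0:1  1:282  2:1135  3:1045  4:1187  5:1125  6:48  7:775
  8:1613  9:939  10:463  11:1133  12:481  13:740  14:858  15:1320
  16:348  17:1517  18:1212  19:883  20:1078  21:1378  22:297  23:1719
  24:1663  25:455  26:700  27:516  28:1495  29:477  30:1435  31:1787
  32:786  33:1069  34:663  35:1020  36:1429  37:95  38:1268  39:268
  40:833  41:1562  42:1141
Giant step factor: 282^(-43) ≡ 365 (mod 1823).
Scan 498·365^i mod 1823 for i = 0, 1, …:
  i=0: 498   i=1: 1293   i=2: 1611   i=3: 1009
  i=4: 39   i=5: 1474   i=6: 225   i=7: 90
  i=8: 36   i=9: 379     …   i=28: 670
  i=29: 268
Match at i=29, j=39: k = 29·43 + 39 = 1286.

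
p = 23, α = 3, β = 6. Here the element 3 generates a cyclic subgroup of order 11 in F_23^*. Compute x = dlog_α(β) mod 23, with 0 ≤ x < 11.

8

Successive powers of 3 modulo 23:
  3^0=1  3^1=3  3^2=9  3^3=4  3^4=12  3^5=13
  3^6=16  3^7=2  3^8=6
So 3^8 ≡ 6 (mod 23), giving x = 8.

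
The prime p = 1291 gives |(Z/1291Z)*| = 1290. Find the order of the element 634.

The order of 634 must divide p − 1 = 1290 = 2 · 3 · 5 · 43.
Divisors: 1, 2, 3, 5, 6, 10, 15, 30, 43, 86, 129, 215, 258, 430, 645, 1290.
Check each in increasing order: 634^1 ≡ 634;  634^2 ≡ 455;  634^3 ≡ 577;  634^5 ≡ 462;  634^6 ≡ 1142;  634^10 ≡ 429;  634^15 ≡ 675;  634^30 ≡ 1193;  634^43 ≡ 947;  634^86 ≡ 855;  634^129 ≡ 228;  634^215 ≡ 1290;  634^258 ≡ 344;  634^430 ≡ 1.
Smallest exponent giving 1 is 430.

430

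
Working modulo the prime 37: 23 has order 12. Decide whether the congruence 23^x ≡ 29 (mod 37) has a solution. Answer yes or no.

yes

29 ∈ ⟨23⟩ iff 29^12 ≡ 1 (mod 37), since |⟨23⟩| = 12.
29^12 mod 37 = 1.
Since 1 = 1, 29 lies in the subgroup.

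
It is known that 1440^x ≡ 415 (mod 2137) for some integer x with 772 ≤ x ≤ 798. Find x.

786

Compute 1440^772 mod 2137 = 1795, then multiply by 1440 repeatedly:
  1440^772=1795  1440^773=1167  1440^774=798  1440^775=1551  1440^776=275
  1440^777=655  1440^778=783  1440^779=1321  1440^780=310  1440^781=1904
  1440^782=2126  1440^783=1256  1440^784=738  1440^785=631  1440^786=415
Found 415 at exponent 786.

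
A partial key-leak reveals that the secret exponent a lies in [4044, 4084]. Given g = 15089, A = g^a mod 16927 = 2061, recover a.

Compute 15089^4044 mod 16927 = 1713, then multiply by 15089 repeatedly:
  15089^4044=1713  15089^4045=16855  15089^4046=13847  15089^4047=7422  15089^4048=1526
  15089^4049=5094  15089^4050=14786  15089^4051=8094  15089^4052=2061
Found 2061 at exponent 4052.

4052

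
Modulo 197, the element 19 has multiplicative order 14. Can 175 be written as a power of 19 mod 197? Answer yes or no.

no

175 ∈ ⟨19⟩ iff 175^14 ≡ 1 (mod 197), since |⟨19⟩| = 14.
175^14 mod 197 = 104.
Since 104 ≠ 1, 175 does not lie in the subgroup.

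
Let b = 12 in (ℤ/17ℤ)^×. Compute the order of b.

16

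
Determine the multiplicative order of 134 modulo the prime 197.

98

The order of 134 must divide p − 1 = 196 = 2^2 · 7^2.
Divisors: 1, 2, 4, 7, 14, 28, 49, 98, 196.
Check each in increasing order: 134^1 ≡ 134;  134^2 ≡ 29;  134^4 ≡ 53;  134^7 ≡ 93;  134^14 ≡ 178;  134^28 ≡ 164;  134^49 ≡ 196;  134^98 ≡ 1.
Smallest exponent giving 1 is 98.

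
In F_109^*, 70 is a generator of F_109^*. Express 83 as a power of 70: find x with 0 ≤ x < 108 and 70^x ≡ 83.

26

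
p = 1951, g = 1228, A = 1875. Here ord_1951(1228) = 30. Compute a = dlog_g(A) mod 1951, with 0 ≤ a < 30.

25

Successive powers of 1228 modulo 1951:
  1228^0=1  1228^1=1228  1228^2=1812  1228^3=996  1228^4=1762  1228^5=77
  1228^6=908  1228^7=1003  1228^8=603  1228^9=1055  1228^10=76  1228^11=1631
  1228^12=1142  1228^13=1558  1228^14=1244  1228^15=1950  1228^16=723  1228^17=139
  1228^18=955  1228^19=189  1228^20=1874  1228^21=1043  1228^22=948  1228^23=1348
  1228^24=896  1228^25=1875
So 1228^25 ≡ 1875 (mod 1951), giving a = 25.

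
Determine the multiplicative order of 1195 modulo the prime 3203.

1601

The order of 1195 must divide p − 1 = 3202 = 2 · 1601.
Divisors: 1, 2, 1601, 3202.
Check each in increasing order: 1195^1 ≡ 1195;  1195^2 ≡ 2690;  1195^1601 ≡ 1.
Smallest exponent giving 1 is 1601.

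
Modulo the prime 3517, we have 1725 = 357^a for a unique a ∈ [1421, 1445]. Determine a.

1431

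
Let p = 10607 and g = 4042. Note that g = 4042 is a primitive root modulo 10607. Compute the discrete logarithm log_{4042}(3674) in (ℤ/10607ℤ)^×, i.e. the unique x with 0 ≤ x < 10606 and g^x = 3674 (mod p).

53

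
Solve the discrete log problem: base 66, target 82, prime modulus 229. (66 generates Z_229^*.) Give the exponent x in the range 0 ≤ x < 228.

Baby-step giant-step with m = ceil(sqrt(228)) = 16.
Baby table (66^j mod 229 for j=0..15):
  0:1  1:66  2:5  3:101  4:25  5:47  6:125  7:6
  8:167  9:30  10:148  11:150  12:53  13:63  14:36  15:86
Giant step factor: 66^(-16) ≡ 14 (mod 229).
Scan 82·14^i mod 229 for i = 0, 1, …:
  i=0: 82   i=1: 3   i=2: 42   i=3: 130
  i=4: 217   i=5: 61   i=6: 167
Match at i=6, j=8: x = 6·16 + 8 = 104.

104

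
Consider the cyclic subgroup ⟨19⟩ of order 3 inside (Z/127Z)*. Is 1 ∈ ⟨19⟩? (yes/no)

yes

1 ∈ ⟨19⟩ iff 1^3 ≡ 1 (mod 127), since |⟨19⟩| = 3.
1^3 mod 127 = 1.
Since 1 = 1, 1 lies in the subgroup.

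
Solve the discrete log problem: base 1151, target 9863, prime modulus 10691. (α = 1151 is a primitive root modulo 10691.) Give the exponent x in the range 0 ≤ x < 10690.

2993

Baby-step giant-step with m = ceil(sqrt(10690)) = 104.
Baby table (1151^j mod 10691 for j=0..103):
  0:1  1:1151  2:9808  3:10003  4:9937  5:8808  6:2940  7:5584
  8:1893  9:8570  10:6968  11:1918  12:5272  13:6275  14:6100  15:7804
  16:1964  17:4763  18:8421  19:6525  20:5193  21:874  22:1020  23:8701
  24:8075  25:3846  26:672  27:3720  28:5320  29:8068  30:6480  31:6853
  32:8536  33:10598  34:10558  35:7282  36:10529  37:5976  38:4063  39:4546
  40:4547  41:5698  42:4815  43:4127  44:3373  45:1490  46:4430  47:10014
  48:1216  49:9786  50:6063  51:7981  52:2562  53:8837  54:4246  55:1359
  56:3323  57:8086  58:5816  59:1650  60:6843  61:7717  62:8737  63:6747
  64:4131  65:7977  66:8649  67:1678  68:6998  69:4375  70:164  71:7017
  72:4862  73:4769  74:4636  75:1227  76:1065  77:7041  78:413  79:4959
  80:9506  81:4513  82:9328  83:2764  84:6137  85:7627  86:1366  87:689
  88:1905  89:1000  90:7063  91:4353  92:6915  93:5061  94:9307  95:10666
  96:3298  97:693  98:6509  99:8159  100:4311  101:1337  102:10074  103:6130
Giant step factor: 1151^(-104) ≡ 1268 (mod 10691).
Scan 9863·1268^i mod 10691 for i = 0, 1, …:
  i=0: 9863   i=1: 8505   i=2: 7812   i=3: 5750
  i=4: 10429   i=5: 9896   i=6: 7585   i=7: 6571
  i=8: 3739   i=9: 4939     …   i=27: 5172
  i=28: 4513
Match at i=28, j=81: x = 28·104 + 81 = 2993.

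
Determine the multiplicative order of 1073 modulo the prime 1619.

809

The order of 1073 must divide p − 1 = 1618 = 2 · 809.
Divisors: 1, 2, 809, 1618.
Check each in increasing order: 1073^1 ≡ 1073;  1073^2 ≡ 220;  1073^809 ≡ 1.
Smallest exponent giving 1 is 809.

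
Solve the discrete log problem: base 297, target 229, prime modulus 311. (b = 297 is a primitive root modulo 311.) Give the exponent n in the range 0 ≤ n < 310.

16

Baby-step giant-step with m = ceil(sqrt(310)) = 18.
Baby table (297^j mod 311 for j=0..17):
  0:1  1:297  2:196  3:55  4:163  5:206  6:226  7:257
  8:134  9:301  10:140  11:217  12:72  13:236  14:117  15:228
  16:229  17:215
Giant step factor: 297^(-18) ≡ 28 (mod 311).
Scan 229·28^i mod 311 for i = 0, 1, …:
  i=0: 229
Match at i=0, j=16: n = 0·18 + 16 = 16.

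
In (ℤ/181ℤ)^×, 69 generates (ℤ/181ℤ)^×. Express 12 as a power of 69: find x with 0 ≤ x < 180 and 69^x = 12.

22

Baby-step giant-step with m = ceil(sqrt(180)) = 14.
Baby table (69^j mod 181 for j=0..13):
  0:1  1:69  2:55  3:175  4:129  5:32  6:36  7:131
  8:170  9:146  10:119  11:66  12:29  13:10
Giant step factor: 69^(-14) ≡ 165 (mod 181).
Scan 12·165^i mod 181 for i = 0, 1, …:
  i=0: 12   i=1: 170
Match at i=1, j=8: x = 1·14 + 8 = 22.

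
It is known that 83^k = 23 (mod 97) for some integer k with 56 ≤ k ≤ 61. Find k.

Compute 83^56 mod 97 = 81, then multiply by 83 repeatedly:
  83^56=81  83^57=30  83^58=65  83^59=60  83^60=33
  83^61=23
Found 23 at exponent 61.

61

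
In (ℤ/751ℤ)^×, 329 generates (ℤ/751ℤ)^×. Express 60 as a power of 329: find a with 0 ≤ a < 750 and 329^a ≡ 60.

Baby-step giant-step with m = ceil(sqrt(750)) = 28.
Baby table (329^j mod 751 for j=0..27):
  0:1  1:329  2:97  3:371  4:397  5:690  6:208  7:91
  8:650  9:566  10:717  11:79  12:457  13:153  14:20  15:572
  16:438  17:661  18:430  19:282  20:405  21:318  22:233  23:55
  24:71  25:78  26:128  27:56
Giant step factor: 329^(-28) ≡ 92 (mod 751).
Scan 60·92^i mod 751 for i = 0, 1, …:
  i=0: 60   i=1: 263   i=2: 164   i=3: 68
  i=4: 248   i=5: 286   i=6: 27   i=7: 231
  i=8: 224   i=9: 331     …   i=23: 496
  i=24: 572
Match at i=24, j=15: a = 24·28 + 15 = 687.

687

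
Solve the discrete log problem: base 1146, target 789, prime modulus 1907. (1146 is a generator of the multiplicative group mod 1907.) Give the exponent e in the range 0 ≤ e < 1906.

Baby-step giant-step with m = ceil(sqrt(1906)) = 44.
Baby table (1146^j mod 1907 for j=0..43):
  0:1  1:1146  2:1300  3:433  4:398  5:335  6:603  7:704
  8:123  9:1747  10:1619  11:1770  12:1279  13:1158  14:1703  15:777
  16:1780  17:1297  18:809  19:312  20:943  21:1316  22:1606  23:221
  24:1542  25:1250  26:343  27:236  28:1569  29:1680  30:1117  31:485
  32:873  33:1190  34:235  35:423  36:380  37:684  38:87  39:538
  40:587  41:1438  42:300  43:540
Giant step factor: 1146^(-44) ≡ 567 (mod 1907).
Scan 789·567^i mod 1907 for i = 0, 1, …:
  i=0: 789   i=1: 1125   i=2: 937   i=3: 1133
  i=4: 1659   i=5: 502   i=6: 491   i=7: 1882
  i=8: 1081   i=9: 780   i=10: 1743   i=11: 455
  i=12: 540
Match at i=12, j=43: e = 12·44 + 43 = 571.

571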